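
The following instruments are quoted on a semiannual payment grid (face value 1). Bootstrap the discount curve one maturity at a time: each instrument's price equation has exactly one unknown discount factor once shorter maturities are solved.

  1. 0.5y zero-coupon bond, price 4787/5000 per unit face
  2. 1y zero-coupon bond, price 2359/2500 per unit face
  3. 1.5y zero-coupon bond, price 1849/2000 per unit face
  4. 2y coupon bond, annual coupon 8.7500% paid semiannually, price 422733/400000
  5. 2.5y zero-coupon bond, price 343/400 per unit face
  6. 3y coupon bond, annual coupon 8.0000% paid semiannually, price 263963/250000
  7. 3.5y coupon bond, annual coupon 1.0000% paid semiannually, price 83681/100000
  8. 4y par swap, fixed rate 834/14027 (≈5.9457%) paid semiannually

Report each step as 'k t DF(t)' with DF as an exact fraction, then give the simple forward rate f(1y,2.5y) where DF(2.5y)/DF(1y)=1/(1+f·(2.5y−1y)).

1 1/2 4787/5000
2 1 2359/2500
3 3/2 1849/2000
4 2 8941/10000
5 5/2 343/400
6 3 1049/1250
7 7/2 8057/10000
8 4 1583/2000
f(1y,2.5y) = ((2359/2500)/(343/400) − 1)/(3/2) = 82/1225 ≈ 6.6939%

step 1 [0.5y] zero: DF = P = 4787/5000 ≈ 0.957400
step 2 [1y] zero: DF = P = 2359/2500 ≈ 0.943600
step 3 [1.5y] zero: DF = P = 1849/2000 ≈ 0.924500
step 4 [2y] bond c/2=7/160: DF=(422733/400000 − 7/160·(0.957400+0.943600+0.924500))/(1+7/160) = 8941/10000 ≈ 0.894100
step 5 [2.5y] zero: DF = P = 343/400 ≈ 0.857500
step 6 [3y] bond c/2=1/25: DF=(263963/250000 − 1/25·(0.957400+0.943600+0.924500+0.894100+0.857500))/(1+1/25) = 1049/1250 ≈ 0.839200
step 7 [3.5y] bond c/2=1/200: DF=(83681/100000 − 1/200·(0.957400+0.943600+0.924500+0.894100+0.857500+0.839200))/(1+1/200) = 8057/10000 ≈ 0.805700
step 8 [4y] swap r/2=417/14027: DF=(1 − 417/14027·(0.957400+0.943600+0.924500+0.894100+0.857500+0.839200+0.805700))/(1+417/14027) = 1583/2000 ≈ 0.791500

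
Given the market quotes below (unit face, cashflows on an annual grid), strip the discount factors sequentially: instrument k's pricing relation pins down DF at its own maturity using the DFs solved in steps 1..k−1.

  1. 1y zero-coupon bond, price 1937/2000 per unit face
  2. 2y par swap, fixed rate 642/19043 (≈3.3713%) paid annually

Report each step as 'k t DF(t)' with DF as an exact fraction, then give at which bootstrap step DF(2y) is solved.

1 1 1937/2000
2 2 4679/5000
DF(2y) is solved at step 2

step 1 [1y] zero: DF = P = 1937/2000 ≈ 0.968500
step 2 [2y] swap r/1=642/19043: DF=(1 − 642/19043·(0.968500))/(1+642/19043) = 4679/5000 ≈ 0.935800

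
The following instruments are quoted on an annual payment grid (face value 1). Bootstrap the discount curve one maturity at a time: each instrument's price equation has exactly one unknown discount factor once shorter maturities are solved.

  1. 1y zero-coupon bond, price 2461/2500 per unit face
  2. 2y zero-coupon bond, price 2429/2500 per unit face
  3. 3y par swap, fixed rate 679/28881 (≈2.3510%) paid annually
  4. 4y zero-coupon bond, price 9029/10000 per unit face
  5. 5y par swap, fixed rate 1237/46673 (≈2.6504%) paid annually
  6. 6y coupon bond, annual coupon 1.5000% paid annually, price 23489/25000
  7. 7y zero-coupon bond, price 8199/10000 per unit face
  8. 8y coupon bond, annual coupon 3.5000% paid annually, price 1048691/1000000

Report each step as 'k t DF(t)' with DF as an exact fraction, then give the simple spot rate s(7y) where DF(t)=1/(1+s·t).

1 1 2461/2500
2 2 2429/2500
3 3 9321/10000
4 4 9029/10000
5 5 8763/10000
6 6 8567/10000
7 7 8199/10000
8 8 7987/10000
s(7y) = (1/(8199/10000) − 1)/(7) = 1801/57393 ≈ 3.1380%

step 1 [1y] zero: DF = P = 2461/2500 ≈ 0.984400
step 2 [2y] zero: DF = P = 2429/2500 ≈ 0.971600
step 3 [3y] swap r/1=679/28881: DF=(1 − 679/28881·(0.984400+0.971600))/(1+679/28881) = 9321/10000 ≈ 0.932100
step 4 [4y] zero: DF = P = 9029/10000 ≈ 0.902900
step 5 [5y] swap r/1=1237/46673: DF=(1 − 1237/46673·(0.984400+0.971600+0.932100+0.902900))/(1+1237/46673) = 8763/10000 ≈ 0.876300
step 6 [6y] bond c/1=3/200: DF=(23489/25000 − 3/200·(0.984400+0.971600+0.932100+0.902900+0.876300))/(1+3/200) = 8567/10000 ≈ 0.856700
step 7 [7y] zero: DF = P = 8199/10000 ≈ 0.819900
step 8 [8y] bond c/1=7/200: DF=(1048691/1000000 − 7/200·(0.984400+0.971600+0.932100+0.902900+0.876300+0.856700+0.819900))/(1+7/200) = 7987/10000 ≈ 0.798700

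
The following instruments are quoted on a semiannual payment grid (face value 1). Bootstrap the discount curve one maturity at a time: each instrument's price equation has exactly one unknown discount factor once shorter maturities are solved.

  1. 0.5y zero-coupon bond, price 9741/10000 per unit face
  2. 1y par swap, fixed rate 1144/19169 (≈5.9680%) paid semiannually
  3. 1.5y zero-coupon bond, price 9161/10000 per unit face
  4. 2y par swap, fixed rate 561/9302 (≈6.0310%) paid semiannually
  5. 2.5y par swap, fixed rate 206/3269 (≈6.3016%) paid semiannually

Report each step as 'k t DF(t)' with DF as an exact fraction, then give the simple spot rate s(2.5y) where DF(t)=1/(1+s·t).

step 1 [0.5y] zero: DF = P = 9741/10000 ≈ 0.974100
step 2 [1y] swap r/2=572/19169: DF=(1 − 572/19169·(0.974100))/(1+572/19169) = 2357/2500 ≈ 0.942800
step 3 [1.5y] zero: DF = P = 9161/10000 ≈ 0.916100
step 4 [2y] swap r/2=561/18604: DF=(1 − 561/18604·(0.974100+0.942800+0.916100))/(1+561/18604) = 4439/5000 ≈ 0.887800
step 5 [2.5y] swap r/2=103/3269: DF=(1 − 103/3269·(0.974100+0.942800+0.916100+0.887800))/(1+103/3269) = 4279/5000 ≈ 0.855800

1 1/2 9741/10000
2 1 2357/2500
3 3/2 9161/10000
4 2 4439/5000
5 5/2 4279/5000
s(2.5y) = (1/(4279/5000) − 1)/(5/2) = 1442/21395 ≈ 6.7399%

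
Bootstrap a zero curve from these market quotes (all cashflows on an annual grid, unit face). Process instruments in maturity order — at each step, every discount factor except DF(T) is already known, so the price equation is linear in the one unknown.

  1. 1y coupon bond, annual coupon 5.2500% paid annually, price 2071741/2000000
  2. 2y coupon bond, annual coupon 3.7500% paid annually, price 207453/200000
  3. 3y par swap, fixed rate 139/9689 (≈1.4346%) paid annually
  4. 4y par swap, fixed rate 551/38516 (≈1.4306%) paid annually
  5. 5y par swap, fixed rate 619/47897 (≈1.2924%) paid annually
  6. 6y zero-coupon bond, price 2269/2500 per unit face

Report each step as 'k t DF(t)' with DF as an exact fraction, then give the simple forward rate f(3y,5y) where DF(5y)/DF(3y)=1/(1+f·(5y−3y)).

1 1 4921/5000
2 2 4821/5000
3 3 9583/10000
4 4 9449/10000
5 5 9381/10000
6 6 2269/2500
f(3y,5y) = ((9583/10000)/(9381/10000) − 1)/(2) = 101/9381 ≈ 1.0766%

step 1 [1y] bond c/1=21/400: DF=(2071741/2000000 − 21/400·(0))/(1+21/400) = 4921/5000 ≈ 0.984200
step 2 [2y] bond c/1=3/80: DF=(207453/200000 − 3/80·(0.984200))/(1+3/80) = 4821/5000 ≈ 0.964200
step 3 [3y] swap r/1=139/9689: DF=(1 − 139/9689·(0.984200+0.964200))/(1+139/9689) = 9583/10000 ≈ 0.958300
step 4 [4y] swap r/1=551/38516: DF=(1 − 551/38516·(0.984200+0.964200+0.958300))/(1+551/38516) = 9449/10000 ≈ 0.944900
step 5 [5y] swap r/1=619/47897: DF=(1 − 619/47897·(0.984200+0.964200+0.958300+0.944900))/(1+619/47897) = 9381/10000 ≈ 0.938100
step 6 [6y] zero: DF = P = 2269/2500 ≈ 0.907600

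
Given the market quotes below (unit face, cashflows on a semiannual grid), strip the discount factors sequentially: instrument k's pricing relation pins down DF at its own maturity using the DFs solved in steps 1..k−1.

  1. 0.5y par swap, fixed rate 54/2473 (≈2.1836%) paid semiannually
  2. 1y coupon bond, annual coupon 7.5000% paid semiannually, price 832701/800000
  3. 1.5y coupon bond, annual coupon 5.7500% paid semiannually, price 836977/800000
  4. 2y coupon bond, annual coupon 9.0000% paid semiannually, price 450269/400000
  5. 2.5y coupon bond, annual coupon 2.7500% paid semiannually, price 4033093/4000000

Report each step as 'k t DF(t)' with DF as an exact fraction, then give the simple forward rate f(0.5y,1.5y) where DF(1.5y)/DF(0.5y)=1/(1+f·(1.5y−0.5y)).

step 1 [0.5y] swap r/2=27/2473: DF=(1 − 27/2473·(0))/(1+27/2473) = 2473/2500 ≈ 0.989200
step 2 [1y] bond c/2=3/80: DF=(832701/800000 − 3/80·(0.989200))/(1+3/80) = 387/400 ≈ 0.967500
step 3 [1.5y] bond c/2=23/800: DF=(836977/800000 − 23/800·(0.989200+0.967500))/(1+23/800) = 9623/10000 ≈ 0.962300
step 4 [2y] bond c/2=9/200: DF=(450269/400000 − 9/200·(0.989200+0.967500+0.962300))/(1+9/200) = 1903/2000 ≈ 0.951500
step 5 [2.5y] bond c/2=11/800: DF=(4033093/4000000 − 11/800·(0.989200+0.967500+0.962300+0.951500))/(1+11/800) = 9421/10000 ≈ 0.942100

1 1/2 2473/2500
2 1 387/400
3 3/2 9623/10000
4 2 1903/2000
5 5/2 9421/10000
f(0.5y,1.5y) = ((2473/2500)/(9623/10000) − 1)/(1) = 269/9623 ≈ 2.7954%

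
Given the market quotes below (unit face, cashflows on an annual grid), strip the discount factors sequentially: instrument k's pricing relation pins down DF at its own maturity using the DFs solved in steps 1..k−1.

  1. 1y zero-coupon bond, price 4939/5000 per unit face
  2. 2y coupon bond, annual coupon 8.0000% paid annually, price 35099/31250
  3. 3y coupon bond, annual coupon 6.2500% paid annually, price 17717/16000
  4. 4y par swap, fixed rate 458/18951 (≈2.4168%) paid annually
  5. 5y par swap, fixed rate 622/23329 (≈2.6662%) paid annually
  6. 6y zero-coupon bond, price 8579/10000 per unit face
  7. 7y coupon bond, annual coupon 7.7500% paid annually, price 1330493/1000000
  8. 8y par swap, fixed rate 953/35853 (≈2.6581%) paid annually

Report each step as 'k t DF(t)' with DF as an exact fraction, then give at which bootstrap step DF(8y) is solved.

1 1 4939/5000
2 2 2417/2500
3 3 1159/1250
4 4 2271/2500
5 5 2189/2500
6 6 8579/10000
7 7 67/80
8 8 4047/5000
DF(8y) is solved at step 8

step 1 [1y] zero: DF = P = 4939/5000 ≈ 0.987800
step 2 [2y] bond c/1=2/25: DF=(35099/31250 − 2/25·(0.987800))/(1+2/25) = 2417/2500 ≈ 0.966800
step 3 [3y] bond c/1=1/16: DF=(17717/16000 − 1/16·(0.987800+0.966800))/(1+1/16) = 1159/1250 ≈ 0.927200
step 4 [4y] swap r/1=458/18951: DF=(1 − 458/18951·(0.987800+0.966800+0.927200))/(1+458/18951) = 2271/2500 ≈ 0.908400
step 5 [5y] swap r/1=622/23329: DF=(1 − 622/23329·(0.987800+0.966800+0.927200+0.908400))/(1+622/23329) = 2189/2500 ≈ 0.875600
step 6 [6y] zero: DF = P = 8579/10000 ≈ 0.857900
step 7 [7y] bond c/1=31/400: DF=(1330493/1000000 − 31/400·(0.987800+0.966800+0.927200+0.908400+0.875600+0.857900))/(1+31/400) = 67/80 ≈ 0.837500
step 8 [8y] swap r/1=953/35853: DF=(1 − 953/35853·(0.987800+0.966800+0.927200+0.908400+0.875600+0.857900+0.837500))/(1+953/35853) = 4047/5000 ≈ 0.809400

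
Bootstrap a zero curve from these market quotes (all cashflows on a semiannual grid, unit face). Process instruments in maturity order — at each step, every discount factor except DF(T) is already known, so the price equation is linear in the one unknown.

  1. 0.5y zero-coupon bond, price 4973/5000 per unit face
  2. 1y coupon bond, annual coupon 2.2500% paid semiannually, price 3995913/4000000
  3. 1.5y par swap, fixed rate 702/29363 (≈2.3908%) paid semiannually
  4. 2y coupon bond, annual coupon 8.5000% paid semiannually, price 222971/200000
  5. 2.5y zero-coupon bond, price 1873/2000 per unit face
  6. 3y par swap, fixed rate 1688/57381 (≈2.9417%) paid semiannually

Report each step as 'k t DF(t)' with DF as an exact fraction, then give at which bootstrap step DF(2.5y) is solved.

1 1/2 4973/5000
2 1 1221/1250
3 3/2 9649/10000
4 2 9497/10000
5 5/2 1873/2000
6 3 2289/2500
DF(2.5y) is solved at step 5

step 1 [0.5y] zero: DF = P = 4973/5000 ≈ 0.994600
step 2 [1y] bond c/2=9/800: DF=(3995913/4000000 − 9/800·(0.994600))/(1+9/800) = 1221/1250 ≈ 0.976800
step 3 [1.5y] swap r/2=351/29363: DF=(1 − 351/29363·(0.994600+0.976800))/(1+351/29363) = 9649/10000 ≈ 0.964900
step 4 [2y] bond c/2=17/400: DF=(222971/200000 − 17/400·(0.994600+0.976800+0.964900))/(1+17/400) = 9497/10000 ≈ 0.949700
step 5 [2.5y] zero: DF = P = 1873/2000 ≈ 0.936500
step 6 [3y] swap r/2=844/57381: DF=(1 − 844/57381·(0.994600+0.976800+0.964900+0.949700+0.936500))/(1+844/57381) = 2289/2500 ≈ 0.915600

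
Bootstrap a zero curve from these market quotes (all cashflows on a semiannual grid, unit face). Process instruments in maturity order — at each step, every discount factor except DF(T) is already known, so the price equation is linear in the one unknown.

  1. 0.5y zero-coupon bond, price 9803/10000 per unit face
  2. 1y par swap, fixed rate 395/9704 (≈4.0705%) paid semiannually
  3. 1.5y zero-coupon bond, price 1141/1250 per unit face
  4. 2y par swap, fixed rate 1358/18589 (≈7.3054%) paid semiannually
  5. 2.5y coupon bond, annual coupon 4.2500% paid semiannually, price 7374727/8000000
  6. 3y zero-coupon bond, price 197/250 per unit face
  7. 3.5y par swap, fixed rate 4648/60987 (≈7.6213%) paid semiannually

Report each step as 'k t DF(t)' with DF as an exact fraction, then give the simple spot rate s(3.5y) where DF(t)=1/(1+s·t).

1 1/2 9803/10000
2 1 1921/2000
3 3/2 1141/1250
4 2 4321/5000
5 5/2 8253/10000
6 3 197/250
7 7/2 1919/2500
s(3.5y) = (1/(1919/2500) − 1)/(7/2) = 166/1919 ≈ 8.6503%

step 1 [0.5y] zero: DF = P = 9803/10000 ≈ 0.980300
step 2 [1y] swap r/2=395/19408: DF=(1 − 395/19408·(0.980300))/(1+395/19408) = 1921/2000 ≈ 0.960500
step 3 [1.5y] zero: DF = P = 1141/1250 ≈ 0.912800
step 4 [2y] swap r/2=679/18589: DF=(1 − 679/18589·(0.980300+0.960500+0.912800))/(1+679/18589) = 4321/5000 ≈ 0.864200
step 5 [2.5y] bond c/2=17/800: DF=(7374727/8000000 − 17/800·(0.980300+0.960500+0.912800+0.864200))/(1+17/800) = 8253/10000 ≈ 0.825300
step 6 [3y] zero: DF = P = 197/250 ≈ 0.788000
step 7 [3.5y] swap r/2=2324/60987: DF=(1 − 2324/60987·(0.980300+0.960500+0.912800+0.864200+0.825300+0.788000))/(1+2324/60987) = 1919/2500 ≈ 0.767600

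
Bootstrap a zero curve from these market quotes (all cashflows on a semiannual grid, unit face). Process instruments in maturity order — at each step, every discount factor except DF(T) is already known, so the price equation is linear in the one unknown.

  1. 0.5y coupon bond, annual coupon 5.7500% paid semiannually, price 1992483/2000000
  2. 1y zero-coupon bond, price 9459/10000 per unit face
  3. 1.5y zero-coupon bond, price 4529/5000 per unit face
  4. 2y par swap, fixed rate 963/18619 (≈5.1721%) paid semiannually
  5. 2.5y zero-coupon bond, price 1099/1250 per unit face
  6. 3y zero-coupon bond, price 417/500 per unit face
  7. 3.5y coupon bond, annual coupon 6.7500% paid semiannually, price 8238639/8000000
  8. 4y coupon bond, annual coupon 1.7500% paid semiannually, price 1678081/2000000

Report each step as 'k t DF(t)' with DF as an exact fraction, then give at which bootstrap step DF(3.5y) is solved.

1 1/2 2421/2500
2 1 9459/10000
3 3/2 4529/5000
4 2 9037/10000
5 5/2 1099/1250
6 3 417/500
7 7/2 8187/10000
8 4 311/400
DF(3.5y) is solved at step 7

step 1 [0.5y] bond c/2=23/800: DF=(1992483/2000000 − 23/800·(0))/(1+23/800) = 2421/2500 ≈ 0.968400
step 2 [1y] zero: DF = P = 9459/10000 ≈ 0.945900
step 3 [1.5y] zero: DF = P = 4529/5000 ≈ 0.905800
step 4 [2y] swap r/2=963/37238: DF=(1 − 963/37238·(0.968400+0.945900+0.905800))/(1+963/37238) = 9037/10000 ≈ 0.903700
step 5 [2.5y] zero: DF = P = 1099/1250 ≈ 0.879200
step 6 [3y] zero: DF = P = 417/500 ≈ 0.834000
step 7 [3.5y] bond c/2=27/800: DF=(8238639/8000000 − 27/800·(0.968400+0.945900+0.905800+0.903700+0.879200+0.834000))/(1+27/800) = 8187/10000 ≈ 0.818700
step 8 [4y] bond c/2=7/800: DF=(1678081/2000000 − 7/800·(0.968400+0.945900+0.905800+0.903700+0.879200+0.834000+0.818700))/(1+7/800) = 311/400 ≈ 0.777500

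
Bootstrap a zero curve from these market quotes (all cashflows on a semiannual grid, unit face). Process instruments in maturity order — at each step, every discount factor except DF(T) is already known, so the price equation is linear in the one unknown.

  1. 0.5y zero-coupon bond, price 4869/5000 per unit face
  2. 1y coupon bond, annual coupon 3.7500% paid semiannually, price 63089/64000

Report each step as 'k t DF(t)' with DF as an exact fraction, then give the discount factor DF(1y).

step 1 [0.5y] zero: DF = P = 4869/5000 ≈ 0.973800
step 2 [1y] bond c/2=3/160: DF=(63089/64000 − 3/160·(0.973800))/(1+3/160) = 9497/10000 ≈ 0.949700

1 1/2 4869/5000
2 1 9497/10000
DF(1y) = 9497/10000 ≈ 0.949700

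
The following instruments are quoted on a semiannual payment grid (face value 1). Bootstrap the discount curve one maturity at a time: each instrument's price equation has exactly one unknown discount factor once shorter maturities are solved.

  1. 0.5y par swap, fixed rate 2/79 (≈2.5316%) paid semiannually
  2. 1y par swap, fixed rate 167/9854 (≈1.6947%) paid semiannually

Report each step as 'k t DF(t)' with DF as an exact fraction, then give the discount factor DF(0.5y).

step 1 [0.5y] swap r/2=1/79: DF=(1 − 1/79·(0))/(1+1/79) = 79/80 ≈ 0.987500
step 2 [1y] swap r/2=167/19708: DF=(1 − 167/19708·(0.987500))/(1+167/19708) = 9833/10000 ≈ 0.983300

1 1/2 79/80
2 1 9833/10000
DF(0.5y) = 79/80 ≈ 0.987500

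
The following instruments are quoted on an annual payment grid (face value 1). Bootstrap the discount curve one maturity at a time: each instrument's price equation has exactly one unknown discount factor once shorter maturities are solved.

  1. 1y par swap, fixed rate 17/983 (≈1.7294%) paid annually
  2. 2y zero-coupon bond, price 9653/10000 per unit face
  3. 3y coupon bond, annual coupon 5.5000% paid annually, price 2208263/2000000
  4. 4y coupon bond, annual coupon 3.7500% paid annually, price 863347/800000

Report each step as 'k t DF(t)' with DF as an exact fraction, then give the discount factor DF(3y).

1 1 983/1000
2 2 9653/10000
3 3 189/200
4 4 2339/2500
DF(3y) = 189/200 ≈ 0.945000

step 1 [1y] swap r/1=17/983: DF=(1 − 17/983·(0))/(1+17/983) = 983/1000 ≈ 0.983000
step 2 [2y] zero: DF = P = 9653/10000 ≈ 0.965300
step 3 [3y] bond c/1=11/200: DF=(2208263/2000000 − 11/200·(0.983000+0.965300))/(1+11/200) = 189/200 ≈ 0.945000
step 4 [4y] bond c/1=3/80: DF=(863347/800000 − 3/80·(0.983000+0.965300+0.945000))/(1+3/80) = 2339/2500 ≈ 0.935600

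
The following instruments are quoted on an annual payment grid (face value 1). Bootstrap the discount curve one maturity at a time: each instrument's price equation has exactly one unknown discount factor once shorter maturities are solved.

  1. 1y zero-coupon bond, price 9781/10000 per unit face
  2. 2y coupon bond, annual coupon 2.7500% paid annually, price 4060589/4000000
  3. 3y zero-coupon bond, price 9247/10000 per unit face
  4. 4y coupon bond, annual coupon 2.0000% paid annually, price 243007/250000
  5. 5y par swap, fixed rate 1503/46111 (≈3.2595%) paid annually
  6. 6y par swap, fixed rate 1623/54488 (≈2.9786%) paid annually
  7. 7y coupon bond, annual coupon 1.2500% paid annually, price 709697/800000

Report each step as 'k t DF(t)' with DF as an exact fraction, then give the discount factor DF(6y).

1 1 9781/10000
2 2 4809/5000
3 3 9247/10000
4 4 1121/1250
5 5 8497/10000
6 6 8377/10000
7 7 8089/10000
DF(6y) = 8377/10000 ≈ 0.837700

step 1 [1y] zero: DF = P = 9781/10000 ≈ 0.978100
step 2 [2y] bond c/1=11/400: DF=(4060589/4000000 − 11/400·(0.978100))/(1+11/400) = 4809/5000 ≈ 0.961800
step 3 [3y] zero: DF = P = 9247/10000 ≈ 0.924700
step 4 [4y] bond c/1=1/50: DF=(243007/250000 − 1/50·(0.978100+0.961800+0.924700))/(1+1/50) = 1121/1250 ≈ 0.896800
step 5 [5y] swap r/1=1503/46111: DF=(1 − 1503/46111·(0.978100+0.961800+0.924700+0.896800))/(1+1503/46111) = 8497/10000 ≈ 0.849700
step 6 [6y] swap r/1=1623/54488: DF=(1 − 1623/54488·(0.978100+0.961800+0.924700+0.896800+0.849700))/(1+1623/54488) = 8377/10000 ≈ 0.837700
step 7 [7y] bond c/1=1/80: DF=(709697/800000 − 1/80·(0.978100+0.961800+0.924700+0.896800+0.849700+0.837700))/(1+1/80) = 8089/10000 ≈ 0.808900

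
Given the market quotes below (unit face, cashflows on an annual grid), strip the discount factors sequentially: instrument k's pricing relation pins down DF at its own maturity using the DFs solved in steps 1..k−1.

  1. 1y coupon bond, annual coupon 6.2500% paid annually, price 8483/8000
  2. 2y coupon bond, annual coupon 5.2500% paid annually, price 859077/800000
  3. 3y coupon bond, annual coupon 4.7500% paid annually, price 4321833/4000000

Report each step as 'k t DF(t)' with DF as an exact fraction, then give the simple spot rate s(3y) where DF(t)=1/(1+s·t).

1 1 499/500
2 2 1941/2000
3 3 4711/5000
s(3y) = (1/(4711/5000) − 1)/(3) = 289/14133 ≈ 2.0449%

step 1 [1y] bond c/1=1/16: DF=(8483/8000 − 1/16·(0))/(1+1/16) = 499/500 ≈ 0.998000
step 2 [2y] bond c/1=21/400: DF=(859077/800000 − 21/400·(0.998000))/(1+21/400) = 1941/2000 ≈ 0.970500
step 3 [3y] bond c/1=19/400: DF=(4321833/4000000 − 19/400·(0.998000+0.970500))/(1+19/400) = 4711/5000 ≈ 0.942200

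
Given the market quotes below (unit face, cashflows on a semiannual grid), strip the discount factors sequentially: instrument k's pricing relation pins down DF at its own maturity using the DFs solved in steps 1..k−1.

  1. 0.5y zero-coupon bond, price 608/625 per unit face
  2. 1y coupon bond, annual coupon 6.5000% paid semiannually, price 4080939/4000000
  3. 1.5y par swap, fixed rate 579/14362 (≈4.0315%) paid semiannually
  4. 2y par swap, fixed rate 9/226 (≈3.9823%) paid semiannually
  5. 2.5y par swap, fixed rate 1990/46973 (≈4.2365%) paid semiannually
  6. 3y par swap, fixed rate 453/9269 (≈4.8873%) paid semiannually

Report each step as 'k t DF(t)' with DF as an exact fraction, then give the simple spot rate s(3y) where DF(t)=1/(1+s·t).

step 1 [0.5y] zero: DF = P = 608/625 ≈ 0.972800
step 2 [1y] bond c/2=13/400: DF=(4080939/4000000 − 13/400·(0.972800))/(1+13/400) = 383/400 ≈ 0.957500
step 3 [1.5y] swap r/2=579/28724: DF=(1 − 579/28724·(0.972800+0.957500))/(1+579/28724) = 9421/10000 ≈ 0.942100
step 4 [2y] swap r/2=9/452: DF=(1 − 9/452·(0.972800+0.957500+0.942100))/(1+9/452) = 2311/2500 ≈ 0.924400
step 5 [2.5y] swap r/2=995/46973: DF=(1 − 995/46973·(0.972800+0.957500+0.942100+0.924400))/(1+995/46973) = 1801/2000 ≈ 0.900500
step 6 [3y] swap r/2=453/18538: DF=(1 − 453/18538·(0.972800+0.957500+0.942100+0.924400+0.900500))/(1+453/18538) = 8641/10000 ≈ 0.864100

1 1/2 608/625
2 1 383/400
3 3/2 9421/10000
4 2 2311/2500
5 5/2 1801/2000
6 3 8641/10000
s(3y) = (1/(8641/10000) − 1)/(3) = 453/8641 ≈ 5.2424%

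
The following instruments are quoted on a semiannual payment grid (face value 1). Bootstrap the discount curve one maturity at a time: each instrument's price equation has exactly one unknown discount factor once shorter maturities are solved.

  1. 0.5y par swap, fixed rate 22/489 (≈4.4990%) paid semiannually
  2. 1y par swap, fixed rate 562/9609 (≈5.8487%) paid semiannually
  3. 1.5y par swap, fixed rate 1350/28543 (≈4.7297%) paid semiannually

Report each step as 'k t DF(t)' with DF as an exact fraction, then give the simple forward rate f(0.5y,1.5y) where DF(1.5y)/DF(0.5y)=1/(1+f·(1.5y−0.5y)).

1 1/2 489/500
2 1 4719/5000
3 3/2 373/400
f(0.5y,1.5y) = ((489/500)/(373/400) − 1)/(1) = 91/1865 ≈ 4.8794%

step 1 [0.5y] swap r/2=11/489: DF=(1 − 11/489·(0))/(1+11/489) = 489/500 ≈ 0.978000
step 2 [1y] swap r/2=281/9609: DF=(1 − 281/9609·(0.978000))/(1+281/9609) = 4719/5000 ≈ 0.943800
step 3 [1.5y] swap r/2=675/28543: DF=(1 − 675/28543·(0.978000+0.943800))/(1+675/28543) = 373/400 ≈ 0.932500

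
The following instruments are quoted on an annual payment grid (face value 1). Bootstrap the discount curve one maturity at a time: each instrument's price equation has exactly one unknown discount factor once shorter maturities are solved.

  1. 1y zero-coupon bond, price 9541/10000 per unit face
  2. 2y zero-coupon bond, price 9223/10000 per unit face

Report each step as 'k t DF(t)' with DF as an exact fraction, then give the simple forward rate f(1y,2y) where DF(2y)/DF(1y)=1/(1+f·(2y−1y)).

1 1 9541/10000
2 2 9223/10000
f(1y,2y) = ((9541/10000)/(9223/10000) − 1)/(1) = 318/9223 ≈ 3.4479%

step 1 [1y] zero: DF = P = 9541/10000 ≈ 0.954100
step 2 [2y] zero: DF = P = 9223/10000 ≈ 0.922300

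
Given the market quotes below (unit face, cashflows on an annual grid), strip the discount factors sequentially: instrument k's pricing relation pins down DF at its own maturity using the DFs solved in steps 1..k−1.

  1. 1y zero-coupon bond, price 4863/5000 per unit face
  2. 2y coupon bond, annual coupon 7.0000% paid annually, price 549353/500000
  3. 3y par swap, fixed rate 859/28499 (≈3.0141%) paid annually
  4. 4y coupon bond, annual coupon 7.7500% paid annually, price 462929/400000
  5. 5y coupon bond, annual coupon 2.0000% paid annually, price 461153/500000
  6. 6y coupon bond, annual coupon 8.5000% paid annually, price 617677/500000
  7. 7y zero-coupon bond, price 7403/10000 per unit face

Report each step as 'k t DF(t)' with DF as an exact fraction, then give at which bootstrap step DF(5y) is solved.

1 1 4863/5000
2 2 602/625
3 3 9141/10000
4 4 8691/10000
5 5 8313/10000
6 6 7821/10000
7 7 7403/10000
DF(5y) is solved at step 5

step 1 [1y] zero: DF = P = 4863/5000 ≈ 0.972600
step 2 [2y] bond c/1=7/100: DF=(549353/500000 − 7/100·(0.972600))/(1+7/100) = 602/625 ≈ 0.963200
step 3 [3y] swap r/1=859/28499: DF=(1 − 859/28499·(0.972600+0.963200))/(1+859/28499) = 9141/10000 ≈ 0.914100
step 4 [4y] bond c/1=31/400: DF=(462929/400000 − 31/400·(0.972600+0.963200+0.914100))/(1+31/400) = 8691/10000 ≈ 0.869100
step 5 [5y] bond c/1=1/50: DF=(461153/500000 − 1/50·(0.972600+0.963200+0.914100+0.869100))/(1+1/50) = 8313/10000 ≈ 0.831300
step 6 [6y] bond c/1=17/200: DF=(617677/500000 − 17/200·(0.972600+0.963200+0.914100+0.869100+0.831300))/(1+17/200) = 7821/10000 ≈ 0.782100
step 7 [7y] zero: DF = P = 7403/10000 ≈ 0.740300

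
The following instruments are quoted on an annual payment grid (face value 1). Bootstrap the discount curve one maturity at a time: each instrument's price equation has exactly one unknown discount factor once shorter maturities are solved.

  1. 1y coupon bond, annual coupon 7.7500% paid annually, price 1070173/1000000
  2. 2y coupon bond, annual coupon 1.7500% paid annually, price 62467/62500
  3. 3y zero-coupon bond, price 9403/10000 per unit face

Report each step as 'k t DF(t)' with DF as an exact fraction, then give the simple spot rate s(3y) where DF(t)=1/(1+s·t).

step 1 [1y] bond c/1=31/400: DF=(1070173/1000000 − 31/400·(0))/(1+31/400) = 2483/2500 ≈ 0.993200
step 2 [2y] bond c/1=7/400: DF=(62467/62500 − 7/400·(0.993200))/(1+7/400) = 2413/2500 ≈ 0.965200
step 3 [3y] zero: DF = P = 9403/10000 ≈ 0.940300

1 1 2483/2500
2 2 2413/2500
3 3 9403/10000
s(3y) = (1/(9403/10000) − 1)/(3) = 199/9403 ≈ 2.1163%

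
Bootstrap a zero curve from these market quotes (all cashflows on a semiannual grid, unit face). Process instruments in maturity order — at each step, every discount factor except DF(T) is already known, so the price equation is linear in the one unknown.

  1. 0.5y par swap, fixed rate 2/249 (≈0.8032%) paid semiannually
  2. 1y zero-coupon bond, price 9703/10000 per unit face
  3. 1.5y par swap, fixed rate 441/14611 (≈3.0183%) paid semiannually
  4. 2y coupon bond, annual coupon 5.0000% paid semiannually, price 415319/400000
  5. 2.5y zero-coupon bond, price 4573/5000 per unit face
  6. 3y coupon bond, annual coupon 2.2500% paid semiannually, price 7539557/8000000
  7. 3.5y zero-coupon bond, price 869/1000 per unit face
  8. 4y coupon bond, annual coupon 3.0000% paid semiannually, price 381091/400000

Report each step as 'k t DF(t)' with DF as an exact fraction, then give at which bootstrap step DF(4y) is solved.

1 1/2 249/250
2 1 9703/10000
3 3/2 9559/10000
4 2 9417/10000
5 5/2 4573/5000
6 3 2197/2500
7 7/2 869/1000
8 4 4211/5000
DF(4y) is solved at step 8

step 1 [0.5y] swap r/2=1/249: DF=(1 − 1/249·(0))/(1+1/249) = 249/250 ≈ 0.996000
step 2 [1y] zero: DF = P = 9703/10000 ≈ 0.970300
step 3 [1.5y] swap r/2=441/29222: DF=(1 − 441/29222·(0.996000+0.970300))/(1+441/29222) = 9559/10000 ≈ 0.955900
step 4 [2y] bond c/2=1/40: DF=(415319/400000 − 1/40·(0.996000+0.970300+0.955900))/(1+1/40) = 9417/10000 ≈ 0.941700
step 5 [2.5y] zero: DF = P = 4573/5000 ≈ 0.914600
step 6 [3y] bond c/2=9/800: DF=(7539557/8000000 − 9/800·(0.996000+0.970300+0.955900+0.941700+0.914600))/(1+9/800) = 2197/2500 ≈ 0.878800
step 7 [3.5y] zero: DF = P = 869/1000 ≈ 0.869000
step 8 [4y] bond c/2=3/200: DF=(381091/400000 − 3/200·(0.996000+0.970300+0.955900+0.941700+0.914600+0.878800+0.869000))/(1+3/200) = 4211/5000 ≈ 0.842200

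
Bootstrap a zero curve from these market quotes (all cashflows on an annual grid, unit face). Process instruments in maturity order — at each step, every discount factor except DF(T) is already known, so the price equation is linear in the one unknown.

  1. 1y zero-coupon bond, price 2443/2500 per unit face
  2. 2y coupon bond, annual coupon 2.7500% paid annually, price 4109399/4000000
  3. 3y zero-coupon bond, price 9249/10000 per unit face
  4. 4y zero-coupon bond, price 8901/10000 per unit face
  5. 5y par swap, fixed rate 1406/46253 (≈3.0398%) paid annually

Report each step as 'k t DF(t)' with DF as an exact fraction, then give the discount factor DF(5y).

1 1 2443/2500
2 2 9737/10000
3 3 9249/10000
4 4 8901/10000
5 5 4297/5000
DF(5y) = 4297/5000 ≈ 0.859400

step 1 [1y] zero: DF = P = 2443/2500 ≈ 0.977200
step 2 [2y] bond c/1=11/400: DF=(4109399/4000000 − 11/400·(0.977200))/(1+11/400) = 9737/10000 ≈ 0.973700
step 3 [3y] zero: DF = P = 9249/10000 ≈ 0.924900
step 4 [4y] zero: DF = P = 8901/10000 ≈ 0.890100
step 5 [5y] swap r/1=1406/46253: DF=(1 − 1406/46253·(0.977200+0.973700+0.924900+0.890100))/(1+1406/46253) = 4297/5000 ≈ 0.859400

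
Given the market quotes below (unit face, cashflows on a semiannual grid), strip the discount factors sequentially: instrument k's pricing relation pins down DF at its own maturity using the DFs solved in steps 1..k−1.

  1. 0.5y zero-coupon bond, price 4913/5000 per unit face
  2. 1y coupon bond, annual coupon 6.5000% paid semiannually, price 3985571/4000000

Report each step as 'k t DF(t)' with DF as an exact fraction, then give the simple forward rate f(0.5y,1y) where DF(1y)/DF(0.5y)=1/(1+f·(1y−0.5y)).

step 1 [0.5y] zero: DF = P = 4913/5000 ≈ 0.982600
step 2 [1y] bond c/2=13/400: DF=(3985571/4000000 − 13/400·(0.982600))/(1+13/400) = 9341/10000 ≈ 0.934100

1 1/2 4913/5000
2 1 9341/10000
f(0.5y,1y) = ((4913/5000)/(9341/10000) − 1)/(1/2) = 970/9341 ≈ 10.3843%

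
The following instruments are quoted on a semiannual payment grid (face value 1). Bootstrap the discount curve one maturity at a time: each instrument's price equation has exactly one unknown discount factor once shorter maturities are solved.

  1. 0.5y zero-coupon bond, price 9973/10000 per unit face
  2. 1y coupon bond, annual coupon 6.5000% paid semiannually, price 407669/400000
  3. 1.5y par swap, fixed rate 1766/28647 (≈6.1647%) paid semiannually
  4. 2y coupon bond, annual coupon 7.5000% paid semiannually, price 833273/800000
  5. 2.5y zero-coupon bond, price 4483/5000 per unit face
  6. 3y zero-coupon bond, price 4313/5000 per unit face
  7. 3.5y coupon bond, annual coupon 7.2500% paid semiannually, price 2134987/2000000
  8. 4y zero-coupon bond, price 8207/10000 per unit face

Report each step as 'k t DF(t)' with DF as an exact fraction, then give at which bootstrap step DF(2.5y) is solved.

step 1 [0.5y] zero: DF = P = 9973/10000 ≈ 0.997300
step 2 [1y] bond c/2=13/400: DF=(407669/400000 − 13/400·(0.997300))/(1+13/400) = 9557/10000 ≈ 0.955700
step 3 [1.5y] swap r/2=883/28647: DF=(1 − 883/28647·(0.997300+0.955700))/(1+883/28647) = 9117/10000 ≈ 0.911700
step 4 [2y] bond c/2=3/80: DF=(833273/800000 − 3/80·(0.997300+0.955700+0.911700))/(1+3/80) = 2251/2500 ≈ 0.900400
step 5 [2.5y] zero: DF = P = 4483/5000 ≈ 0.896600
step 6 [3y] zero: DF = P = 4313/5000 ≈ 0.862600
step 7 [3.5y] bond c/2=29/800: DF=(2134987/2000000 − 29/800·(0.997300+0.955700+0.911700+0.900400+0.896600+0.862600))/(1+29/800) = 8369/10000 ≈ 0.836900
step 8 [4y] zero: DF = P = 8207/10000 ≈ 0.820700

1 1/2 9973/10000
2 1 9557/10000
3 3/2 9117/10000
4 2 2251/2500
5 5/2 4483/5000
6 3 4313/5000
7 7/2 8369/10000
8 4 8207/10000
DF(2.5y) is solved at step 5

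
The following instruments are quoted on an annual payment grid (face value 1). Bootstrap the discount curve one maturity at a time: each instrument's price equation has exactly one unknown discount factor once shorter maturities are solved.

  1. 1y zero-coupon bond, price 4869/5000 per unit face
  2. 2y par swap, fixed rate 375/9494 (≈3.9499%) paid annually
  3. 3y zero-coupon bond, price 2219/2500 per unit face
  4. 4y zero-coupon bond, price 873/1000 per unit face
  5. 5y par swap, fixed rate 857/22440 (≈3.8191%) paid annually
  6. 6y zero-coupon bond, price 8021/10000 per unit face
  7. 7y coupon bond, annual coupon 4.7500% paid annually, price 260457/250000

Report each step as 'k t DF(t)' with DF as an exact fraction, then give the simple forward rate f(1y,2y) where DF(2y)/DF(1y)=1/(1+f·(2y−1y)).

step 1 [1y] zero: DF = P = 4869/5000 ≈ 0.973800
step 2 [2y] swap r/1=375/9494: DF=(1 − 375/9494·(0.973800))/(1+375/9494) = 37/40 ≈ 0.925000
step 3 [3y] zero: DF = P = 2219/2500 ≈ 0.887600
step 4 [4y] zero: DF = P = 873/1000 ≈ 0.873000
step 5 [5y] swap r/1=857/22440: DF=(1 − 857/22440·(0.973800+0.925000+0.887600+0.873000))/(1+857/22440) = 4143/5000 ≈ 0.828600
step 6 [6y] zero: DF = P = 8021/10000 ≈ 0.802100
step 7 [7y] bond c/1=19/400: DF=(260457/250000 − 19/400·(0.973800+0.925000+0.887600+0.873000+0.828600+0.802100))/(1+19/400) = 7547/10000 ≈ 0.754700

1 1 4869/5000
2 2 37/40
3 3 2219/2500
4 4 873/1000
5 5 4143/5000
6 6 8021/10000
7 7 7547/10000
f(1y,2y) = ((4869/5000)/(37/40) − 1)/(1) = 244/4625 ≈ 5.2757%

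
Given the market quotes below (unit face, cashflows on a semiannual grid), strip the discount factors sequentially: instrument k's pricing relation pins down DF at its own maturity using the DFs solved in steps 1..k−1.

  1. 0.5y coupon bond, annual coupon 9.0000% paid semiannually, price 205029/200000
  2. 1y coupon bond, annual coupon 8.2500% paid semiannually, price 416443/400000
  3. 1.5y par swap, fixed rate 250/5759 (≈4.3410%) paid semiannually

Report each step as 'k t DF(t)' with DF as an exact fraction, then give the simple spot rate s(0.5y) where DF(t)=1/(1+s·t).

step 1 [0.5y] bond c/2=9/200: DF=(205029/200000 − 9/200·(0))/(1+9/200) = 981/1000 ≈ 0.981000
step 2 [1y] bond c/2=33/800: DF=(416443/400000 − 33/800·(0.981000))/(1+33/800) = 961/1000 ≈ 0.961000
step 3 [1.5y] swap r/2=125/5759: DF=(1 − 125/5759·(0.981000+0.961000))/(1+125/5759) = 15/16 ≈ 0.937500

1 1/2 981/1000
2 1 961/1000
3 3/2 15/16
s(0.5y) = (1/(981/1000) − 1)/(1/2) = 38/981 ≈ 3.8736%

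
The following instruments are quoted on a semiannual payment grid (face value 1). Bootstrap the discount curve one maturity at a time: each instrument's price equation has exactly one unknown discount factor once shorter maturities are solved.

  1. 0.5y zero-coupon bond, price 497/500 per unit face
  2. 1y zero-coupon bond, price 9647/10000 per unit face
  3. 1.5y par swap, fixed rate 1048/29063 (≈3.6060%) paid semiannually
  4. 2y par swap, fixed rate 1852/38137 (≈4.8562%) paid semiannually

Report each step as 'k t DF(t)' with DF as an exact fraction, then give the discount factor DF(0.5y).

1 1/2 497/500
2 1 9647/10000
3 3/2 2369/2500
4 2 4537/5000
DF(0.5y) = 497/500 ≈ 0.994000

step 1 [0.5y] zero: DF = P = 497/500 ≈ 0.994000
step 2 [1y] zero: DF = P = 9647/10000 ≈ 0.964700
step 3 [1.5y] swap r/2=524/29063: DF=(1 − 524/29063·(0.994000+0.964700))/(1+524/29063) = 2369/2500 ≈ 0.947600
step 4 [2y] swap r/2=926/38137: DF=(1 − 926/38137·(0.994000+0.964700+0.947600))/(1+926/38137) = 4537/5000 ≈ 0.907400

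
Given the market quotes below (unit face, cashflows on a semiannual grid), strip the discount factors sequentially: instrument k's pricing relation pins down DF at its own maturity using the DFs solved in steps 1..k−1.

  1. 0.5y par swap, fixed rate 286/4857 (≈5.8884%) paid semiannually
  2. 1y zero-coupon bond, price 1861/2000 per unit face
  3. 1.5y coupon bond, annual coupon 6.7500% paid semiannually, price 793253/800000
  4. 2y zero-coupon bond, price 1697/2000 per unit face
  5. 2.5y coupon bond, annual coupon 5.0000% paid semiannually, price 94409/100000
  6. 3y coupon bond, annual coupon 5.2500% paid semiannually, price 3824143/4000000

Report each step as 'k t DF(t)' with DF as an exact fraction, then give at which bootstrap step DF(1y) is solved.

step 1 [0.5y] swap r/2=143/4857: DF=(1 − 143/4857·(0))/(1+143/4857) = 4857/5000 ≈ 0.971400
step 2 [1y] zero: DF = P = 1861/2000 ≈ 0.930500
step 3 [1.5y] bond c/2=27/800: DF=(793253/800000 − 27/800·(0.971400+0.930500))/(1+27/800) = 8971/10000 ≈ 0.897100
step 4 [2y] zero: DF = P = 1697/2000 ≈ 0.848500
step 5 [2.5y] bond c/2=1/40: DF=(94409/100000 − 1/40·(0.971400+0.930500+0.897100+0.848500))/(1+1/40) = 8321/10000 ≈ 0.832100
step 6 [3y] bond c/2=21/800: DF=(3824143/4000000 − 21/800·(0.971400+0.930500+0.897100+0.848500+0.832100))/(1+21/800) = 817/1000 ≈ 0.817000

1 1/2 4857/5000
2 1 1861/2000
3 3/2 8971/10000
4 2 1697/2000
5 5/2 8321/10000
6 3 817/1000
DF(1y) is solved at step 2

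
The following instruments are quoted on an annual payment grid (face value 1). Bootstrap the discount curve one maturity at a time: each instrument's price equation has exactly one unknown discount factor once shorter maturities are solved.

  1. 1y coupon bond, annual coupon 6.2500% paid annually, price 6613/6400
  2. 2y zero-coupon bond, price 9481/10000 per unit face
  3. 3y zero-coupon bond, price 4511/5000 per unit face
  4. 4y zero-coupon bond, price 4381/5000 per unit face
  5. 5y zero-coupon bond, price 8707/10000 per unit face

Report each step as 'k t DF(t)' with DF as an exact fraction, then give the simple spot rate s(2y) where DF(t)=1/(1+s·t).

step 1 [1y] bond c/1=1/16: DF=(6613/6400 − 1/16·(0))/(1+1/16) = 389/400 ≈ 0.972500
step 2 [2y] zero: DF = P = 9481/10000 ≈ 0.948100
step 3 [3y] zero: DF = P = 4511/5000 ≈ 0.902200
step 4 [4y] zero: DF = P = 4381/5000 ≈ 0.876200
step 5 [5y] zero: DF = P = 8707/10000 ≈ 0.870700

1 1 389/400
2 2 9481/10000
3 3 4511/5000
4 4 4381/5000
5 5 8707/10000
s(2y) = (1/(9481/10000) − 1)/(2) = 519/18962 ≈ 2.7371%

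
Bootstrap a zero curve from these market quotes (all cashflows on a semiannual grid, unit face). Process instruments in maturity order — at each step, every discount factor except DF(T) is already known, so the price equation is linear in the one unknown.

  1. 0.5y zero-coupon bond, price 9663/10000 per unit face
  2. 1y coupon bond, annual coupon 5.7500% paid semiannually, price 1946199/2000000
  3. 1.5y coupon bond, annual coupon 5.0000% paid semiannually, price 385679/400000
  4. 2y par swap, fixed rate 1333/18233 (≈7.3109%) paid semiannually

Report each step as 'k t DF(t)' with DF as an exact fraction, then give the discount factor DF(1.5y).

step 1 [0.5y] zero: DF = P = 9663/10000 ≈ 0.966300
step 2 [1y] bond c/2=23/800: DF=(1946199/2000000 − 23/800·(0.966300))/(1+23/800) = 9189/10000 ≈ 0.918900
step 3 [1.5y] bond c/2=1/40: DF=(385679/400000 − 1/40·(0.966300+0.918900))/(1+1/40) = 8947/10000 ≈ 0.894700
step 4 [2y] swap r/2=1333/36466: DF=(1 − 1333/36466·(0.966300+0.918900+0.894700))/(1+1333/36466) = 8667/10000 ≈ 0.866700

1 1/2 9663/10000
2 1 9189/10000
3 3/2 8947/10000
4 2 8667/10000
DF(1.5y) = 8947/10000 ≈ 0.894700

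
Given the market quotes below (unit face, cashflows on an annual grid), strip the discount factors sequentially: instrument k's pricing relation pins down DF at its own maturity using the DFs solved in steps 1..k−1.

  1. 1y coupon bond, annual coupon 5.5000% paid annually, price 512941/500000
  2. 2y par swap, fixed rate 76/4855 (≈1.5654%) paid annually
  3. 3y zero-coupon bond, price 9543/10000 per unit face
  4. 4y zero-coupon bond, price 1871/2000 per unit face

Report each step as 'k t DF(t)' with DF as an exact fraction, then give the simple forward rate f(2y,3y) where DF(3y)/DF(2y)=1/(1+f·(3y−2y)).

step 1 [1y] bond c/1=11/200: DF=(512941/500000 − 11/200·(0))/(1+11/200) = 2431/2500 ≈ 0.972400
step 2 [2y] swap r/1=76/4855: DF=(1 − 76/4855·(0.972400))/(1+76/4855) = 606/625 ≈ 0.969600
step 3 [3y] zero: DF = P = 9543/10000 ≈ 0.954300
step 4 [4y] zero: DF = P = 1871/2000 ≈ 0.935500

1 1 2431/2500
2 2 606/625
3 3 9543/10000
4 4 1871/2000
f(2y,3y) = ((606/625)/(9543/10000) − 1)/(1) = 51/3181 ≈ 1.6033%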